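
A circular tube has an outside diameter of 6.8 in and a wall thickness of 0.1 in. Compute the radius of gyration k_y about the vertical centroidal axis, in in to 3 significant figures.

Treat the section as a set of non-overlapping primitives; coordinates are from the bounding-box lower-left.
Outer circle: ⌀6.8, A = 36.317 in², x = 3.4 in, Ī = 104.96 in⁴.
Bore (subtracted): ⌀6.6, A = 34.212 in², x = 3.4 in, Ī = 93.142 in⁴.
By symmetry the centroid is at mid-width, x̄ = 3.4 in.
All pieces are centred on the vertical centroidal axis, so I = ΣĪ (holes subtracted) = 11.814 in⁴.
Radius of gyration: k = √(I/A) = √(11.814 / 2.1049) = 2.3691 in.

k_y ≈ 2.37 in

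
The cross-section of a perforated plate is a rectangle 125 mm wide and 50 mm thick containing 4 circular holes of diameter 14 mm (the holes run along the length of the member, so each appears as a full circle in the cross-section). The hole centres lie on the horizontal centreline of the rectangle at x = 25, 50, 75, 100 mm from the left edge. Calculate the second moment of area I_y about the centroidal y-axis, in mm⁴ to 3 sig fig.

Break the section into simple shapes (no overlaps), measuring from the bottom-left corner of the bounding box.
Plate: 125 × 50, A = 6 250 mm², x = 62.5 mm, Ī = 8 138 021 mm⁴.
Hole 1 (subtracted): ⌀14, A = 153.94 mm², x = 25 mm, Ī = 1885.7 mm⁴.
Hole 2 (subtracted): ⌀14, A = 153.94 mm², x = 50 mm, Ī = 1885.7 mm⁴.
Hole 3 (subtracted): ⌀14, A = 153.94 mm², x = 75 mm, Ī = 1885.7 mm⁴.
Hole 4 (subtracted): ⌀14, A = 153.94 mm², x = 100 mm, Ī = 1885.7 mm⁴.
By symmetry the centroid is at mid-width, x̄ = 62.5 mm.
Transfer each piece to the centroidal y-axis using Ī + A·d² with d = x − 62.5:
  plate: d = 0 mm → contributes +8 138 021 mm⁴
  hole 1: d = -37.5 mm → contributes −218 361 mm⁴
  hole 2: d = -12.5 mm → contributes −25 939 mm⁴
  hole 3: d = 12.5 mm → contributes −25 939 mm⁴
  hole 4: d = 37.5 mm → contributes −218 361 mm⁴
Total I = 7 649 421 mm⁴.

I_y ≈ 7.65 × 10⁶ mm⁴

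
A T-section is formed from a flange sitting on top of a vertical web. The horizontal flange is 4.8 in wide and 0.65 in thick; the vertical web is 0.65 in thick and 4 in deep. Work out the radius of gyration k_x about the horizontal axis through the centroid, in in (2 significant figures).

k_x ≈ 1.4 in

Split into non-overlapping primitives; take the origin at the lower-left of the bounding box.
Flange: 4.8 × 0.65, A = 3.12 in², y = 4.325 in, Ī = 0.1099 in⁴.
Web: 0.65 × 4, A = 2.6 in², y = 2 in, Ī = 3.467 in⁴.
Centroid: ȳ = ΣA·y / ΣA = 3.268 in.
Transfer each piece to the horizontal axis through the centroid using Ī + A·d² with d = y − 3.268:
  flange: d = 1.057 in → contributes +3.594 in⁴
  web: d = -1.268 in → contributes +7.648 in⁴
Total I = 11.24 in⁴.
Radius of gyration: k = √(I/A) = √(11.24 / 5.72) = 1.402 in.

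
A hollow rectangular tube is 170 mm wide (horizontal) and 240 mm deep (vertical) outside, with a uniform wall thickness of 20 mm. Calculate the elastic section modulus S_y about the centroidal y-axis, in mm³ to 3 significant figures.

Break the section into simple shapes (no overlaps), measuring from the bottom-left corner of the bounding box.
Outer rectangle: 170 × 240, A = 40 800 mm², x = 85 mm, Ī = 98 260 000 mm⁴.
Inner void (subtracted): 130 × 200, A = 26 000 mm², x = 85 mm, Ī = 36 616 667 mm⁴.
By symmetry the centroid is at mid-width, x̄ = 85 mm.
All pieces are centred on the centroidal y-axis, so I = ΣĪ (holes subtracted) = 61 643 333 mm⁴.
Extreme fibre distance c = 85 mm; S = I/c = 725 216 mm³.

S_y ≈ 7.25 × 10⁵ mm³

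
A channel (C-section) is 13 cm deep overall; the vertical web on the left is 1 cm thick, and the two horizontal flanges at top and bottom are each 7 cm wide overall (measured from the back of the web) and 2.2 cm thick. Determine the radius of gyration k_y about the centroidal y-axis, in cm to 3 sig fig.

k_y ≈ 2.18 cm

Break the section into simple shapes (no overlaps), measuring from the bottom-left corner of the bounding box.
Web: 1 × 13, A = 13 cm², x = 0.5 cm, Ī = 1.0833 cm⁴.
Top flange (beyond web): 6 × 2.2, A = 13.2 cm², x = 4 cm, Ī = 39.6 cm⁴.
Bottom flange (beyond web): 6 × 2.2, A = 13.2 cm², x = 4 cm, Ī = 39.6 cm⁴.
Centroid: x̄ = ΣA·x / ΣA = 2.8452 cm.
Transfer each piece to the centroidal y-axis using Ī + A·d² with d = x − 2.8452:
  web: d = -2.3452 cm → contributes +72.581 cm⁴
  top flange (beyond web): d = 1.1548 cm → contributes +57.204 cm⁴
  bottom flange (beyond web): d = 1.1548 cm → contributes +57.204 cm⁴
Total I = 186.99 cm⁴.
Radius of gyration: k = √(I/A) = √(186.99 / 39.4) = 2.1785 cm.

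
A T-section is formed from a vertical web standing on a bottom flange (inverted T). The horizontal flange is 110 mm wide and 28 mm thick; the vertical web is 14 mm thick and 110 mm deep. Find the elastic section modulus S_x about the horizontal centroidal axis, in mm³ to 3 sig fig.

S_x ≈ 6.58 × 10⁴ mm³

Split into non-overlapping primitives; take the origin at the lower-left of the bounding box.
Flange: 110 × 28, A = 3 080 mm², y = 14 mm, Ī = 201 227 mm⁴.
Web: 14 × 110, A = 1 540 mm², y = 83 mm, Ī = 1 552 833 mm⁴.
Centroid: ȳ = ΣA·y / ΣA = 37 mm.
Transfer each piece to the horizontal centroidal axis using Ī + A·d² with d = y − 37:
  flange: d = -23 mm → contributes +1 830 547 mm⁴
  web: d = 46 mm → contributes +4 811 473 mm⁴
Total I = 6 642 020 mm⁴.
Extreme fibre distance c = 101 mm; S = I/c = 65 763 mm³.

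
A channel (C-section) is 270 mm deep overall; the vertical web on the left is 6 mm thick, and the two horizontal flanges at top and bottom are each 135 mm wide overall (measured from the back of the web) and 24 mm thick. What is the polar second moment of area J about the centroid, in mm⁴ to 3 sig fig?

Treat the section as a set of non-overlapping primitives; coordinates are from the bounding-box lower-left.
Web: 6 × 270, A = 1 620 mm², y = 135 mm, Ī = 9 841 500 mm⁴.
Top flange (beyond web): 129 × 24, A = 3 096 mm², y = 258 mm, Ī = 148 608 mm⁴.
Bottom flange (beyond web): 129 × 24, A = 3 096 mm², y = 12 mm, Ī = 148 608 mm⁴.
By symmetry the centroid is at mid-height, ȳ = 135 mm.
Transfer each piece to the centroidal x-axis using Ī + A·d² with d = y − 135:
  web: d = 0 mm → contributes +9 841 500 mm⁴
  top flange (beyond web): d = 123 mm → contributes +46 987 992 mm⁴
  bottom flange (beyond web): d = -123 mm → contributes +46 987 992 mm⁴
Total I = 103 817 484 mm⁴.
For the y-axis: x̄ = 56.502 mm.
Repeating about the centroidal y-axis gives I_y = 14 442 093 mm⁴.
Polar second moment: J = I_x + I_y = 118 259 577 mm⁴.

J ≈ 1.18 × 10⁸ mm⁴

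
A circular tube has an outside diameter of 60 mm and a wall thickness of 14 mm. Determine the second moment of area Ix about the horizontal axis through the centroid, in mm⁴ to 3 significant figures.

Decompose the section into non-overlapping parts with the origin at the bottom-left of its bounding rectangle.
Outer circle: ⌀60, A = 2827.4 mm², y = 30 mm, Ī = 636 173 mm⁴.
Bore (subtracted): ⌀32, A = 804.25 mm², y = 30 mm, Ī = 51 472 mm⁴.
By symmetry the centroid is at mid-height, ȳ = 30 mm.
All pieces are centred on the horizontal axis through the centroid, so I = ΣĪ (holes subtracted) = 584 701 mm⁴.

Ix ≈ 5.85 × 10⁵ mm⁴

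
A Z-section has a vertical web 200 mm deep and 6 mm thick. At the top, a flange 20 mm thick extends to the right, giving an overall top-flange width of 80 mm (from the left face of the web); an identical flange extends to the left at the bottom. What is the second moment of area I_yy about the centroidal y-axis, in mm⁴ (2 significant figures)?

I_yy ≈ 6.1 × 10⁶ mm⁴

Treat the section as a set of non-overlapping primitives; coordinates are from the bounding-box lower-left.
Web: 6 × 200, A = 1 200 mm², x = 77 mm, Ī = 3 600 mm⁴.
Top flange (beyond web): 74 × 20, A = 1 480 mm², x = 117 mm, Ī = 675 373 mm⁴.
Bottom flange (beyond web): 74 × 20, A = 1 480 mm², x = 37 mm, Ī = 675 373 mm⁴.
Centroid: x̄ = ΣA·x / ΣA = 77 mm.
Transfer each piece to the centroidal y-axis using Ī + A·d² with d = x − 77:
  web: d = 0 mm → contributes +3 600 mm⁴
  top flange (beyond web): d = 40 mm → contributes +3 043 373 mm⁴
  bottom flange (beyond web): d = -40 mm → contributes +3 043 373 mm⁴
Total I = 6 090 347 mm⁴.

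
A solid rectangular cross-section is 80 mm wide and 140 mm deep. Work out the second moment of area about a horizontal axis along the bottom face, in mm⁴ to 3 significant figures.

The section: 80 × 140, A = 11 200 mm², y = 70 mm, Ī = 18 293 333 mm⁴.
Transfer it to the bottom edge using Ī + A·d² with d = y − 0:
  the section: d = 70 mm → contributes +73 173 333 mm⁴
Total I = 73 173 333 mm⁴.

I_base ≈ 7.32 × 10⁷ mm⁴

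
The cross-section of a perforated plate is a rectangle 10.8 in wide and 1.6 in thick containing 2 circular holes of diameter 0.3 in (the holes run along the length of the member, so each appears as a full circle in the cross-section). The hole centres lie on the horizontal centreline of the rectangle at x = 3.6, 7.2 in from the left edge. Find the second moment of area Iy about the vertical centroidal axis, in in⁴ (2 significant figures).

Treat the section as a set of non-overlapping primitives; coordinates are from the bounding-box lower-left.
Plate: 10.8 × 1.6, A = 17.28 in², x = 5.4 in, Ī = 168 in⁴.
Hole 1 (subtracted): ⌀0.3, A = 0.07069 in², x = 3.6 in, Ī = 0.0003976 in⁴.
Hole 2 (subtracted): ⌀0.3, A = 0.07069 in², x = 7.2 in, Ī = 0.0003976 in⁴.
By symmetry the centroid is at mid-width, x̄ = 5.4 in.
Transfer each piece to the vertical centroidal axis using Ī + A·d² with d = x − 5.4:
  plate: d = 0 in → contributes +168 in⁴
  hole 1: d = -1.8 in → contributes −0.2294 in⁴
  hole 2: d = 1.8 in → contributes −0.2294 in⁴
Total I = 167.5 in⁴.

Iy ≈ 170 in⁴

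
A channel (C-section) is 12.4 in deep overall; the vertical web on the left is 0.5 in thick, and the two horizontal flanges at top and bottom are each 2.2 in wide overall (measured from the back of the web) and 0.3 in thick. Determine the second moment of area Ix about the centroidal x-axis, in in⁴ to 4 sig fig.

Ix ≈ 116.8 in⁴

Treat the section as a set of non-overlapping primitives; coordinates are from the bounding-box lower-left.
Web: 0.5 × 12.4, A = 6.2 in², y = 6.2 in, Ī = 79.4427 in⁴.
Top flange (beyond web): 1.7 × 0.3, A = 0.51 in², y = 12.25 in, Ī = 0.003825 in⁴.
Bottom flange (beyond web): 1.7 × 0.3, A = 0.51 in², y = 0.15 in, Ī = 0.003825 in⁴.
By symmetry the centroid is at mid-height, ȳ = 6.2 in.
Transfer each piece to the centroidal x-axis using Ī + A·d² with d = y − 6.2:
  web: d = 0 in → contributes +79.4427 in⁴
  top flange (beyond web): d = 6.05 in → contributes +18.6711 in⁴
  bottom flange (beyond web): d = -6.05 in → contributes +18.6711 in⁴
Total I = 116.785 in⁴.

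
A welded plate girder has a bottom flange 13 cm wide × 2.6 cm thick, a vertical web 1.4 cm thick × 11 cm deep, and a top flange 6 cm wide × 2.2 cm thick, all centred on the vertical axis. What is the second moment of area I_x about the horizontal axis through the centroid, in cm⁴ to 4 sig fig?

Split into non-overlapping primitives; take the origin at the lower-left of the bounding box.
Bottom plate: 13 × 2.6, A = 33.8 cm², y = 1.3 cm, Ī = 19.0407 cm⁴.
Web plate: 1.4 × 11, A = 15.4 cm², y = 8.1 cm, Ī = 155.283 cm⁴.
Top plate: 6 × 2.2, A = 13.2 cm², y = 14.7 cm, Ī = 5.324 cm⁴.
Centroid: ȳ = ΣA·y / ΣA = 5.81282 cm.
Transfer each piece to the horizontal axis through the centroid using Ī + A·d² with d = y − 5.81282:
  bottom plate: d = -4.51282 cm → contributes +707.396 cm⁴
  web plate: d = 2.28718 cm → contributes +235.844 cm⁴
  top plate: d = 8.88718 cm → contributes +1047.89 cm⁴
Total I = 1991.13 cm⁴.

I_x ≈ 1991 cm⁴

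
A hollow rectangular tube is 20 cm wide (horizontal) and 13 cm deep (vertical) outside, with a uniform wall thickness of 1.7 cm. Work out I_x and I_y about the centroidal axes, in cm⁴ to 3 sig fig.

I_x ≈ 2440 cm⁴, I_y ≈ 5010 cm⁴

Break the section into simple shapes (no overlaps), measuring from the bottom-left corner of the bounding box.
Outer rectangle: 20 × 13, A = 260 cm², y = 6.5 cm, Ī = 3661.7 cm⁴.
Inner void (subtracted): 16.6 × 9.6, A = 159.36 cm², y = 6.5 cm, Ī = 1223.9 cm⁴.
By symmetry the centroid is at mid-height, ȳ = 6.5 cm.
All pieces are centred on the centroidal x-axis, so I = ΣĪ (holes subtracted) = 2437.8 cm⁴.
Repeating about the centroidal y-axis gives I_y = 5007.2 cm⁴.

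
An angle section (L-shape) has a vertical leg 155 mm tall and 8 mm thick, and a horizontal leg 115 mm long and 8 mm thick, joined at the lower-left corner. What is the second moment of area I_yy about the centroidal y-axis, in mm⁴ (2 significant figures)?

I_yy ≈ 2.5 × 10⁶ mm⁴

Decompose the section into non-overlapping parts with the origin at the bottom-left of its bounding rectangle.
Vertical leg: 8 × 155, A = 1 240 mm², x = 4 mm, Ī = 6 613 mm⁴.
Horizontal leg (remainder): 107 × 8, A = 856 mm², x = 61.5 mm, Ī = 816 695 mm⁴.
Centroid: x̄ = ΣA·x / ΣA = 27.48 mm.
Transfer each piece to the centroidal y-axis using Ī + A·d² with d = x − 27.48:
  vertical leg: d = -23.48 mm → contributes +690 403 mm⁴
  horizontal leg (remainder): d = 34.02 mm → contributes +1 807 231 mm⁴
Total I = 2 497 634 mm⁴.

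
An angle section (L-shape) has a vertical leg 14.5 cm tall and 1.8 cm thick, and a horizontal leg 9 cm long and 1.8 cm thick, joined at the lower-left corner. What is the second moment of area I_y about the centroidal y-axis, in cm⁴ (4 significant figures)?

I_y ≈ 238.4 cm⁴

Treat the section as a set of non-overlapping primitives; coordinates are from the bounding-box lower-left.
Vertical leg: 1.8 × 14.5, A = 26.1 cm², x = 0.9 cm, Ī = 7.047 cm⁴.
Horizontal leg (remainder): 7.2 × 1.8, A = 12.96 cm², x = 5.4 cm, Ī = 55.9872 cm⁴.
Centroid: x̄ = ΣA·x / ΣA = 2.39309 cm.
Transfer each piece to the centroidal y-axis using Ī + A·d² with d = x − 2.39309:
  vertical leg: d = -1.49309 cm → contributes +65.232 cm⁴
  horizontal leg (remainder): d = 3.00691 cm → contributes +173.165 cm⁴
Total I = 238.397 cm⁴.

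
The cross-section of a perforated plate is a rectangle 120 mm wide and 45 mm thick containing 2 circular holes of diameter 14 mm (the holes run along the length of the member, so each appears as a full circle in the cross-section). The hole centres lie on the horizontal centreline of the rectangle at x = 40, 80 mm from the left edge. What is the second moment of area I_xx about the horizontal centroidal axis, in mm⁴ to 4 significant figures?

I_xx ≈ 9.075 × 10⁵ mm⁴

Break the section into simple shapes (no overlaps), measuring from the bottom-left corner of the bounding box.
Plate: 120 × 45, A = 5 400 mm², y = 22.5 mm, Ī = 911 250 mm⁴.
Hole 1 (subtracted): ⌀14, A = 153.938 mm², y = 22.5 mm, Ī = 1885.74 mm⁴.
Hole 2 (subtracted): ⌀14, A = 153.938 mm², y = 22.5 mm, Ī = 1885.74 mm⁴.
By symmetry the centroid is at mid-height, ȳ = 22.5 mm.
All pieces are centred on the horizontal centroidal axis, so I = ΣĪ (holes subtracted) = 907 479 mm⁴.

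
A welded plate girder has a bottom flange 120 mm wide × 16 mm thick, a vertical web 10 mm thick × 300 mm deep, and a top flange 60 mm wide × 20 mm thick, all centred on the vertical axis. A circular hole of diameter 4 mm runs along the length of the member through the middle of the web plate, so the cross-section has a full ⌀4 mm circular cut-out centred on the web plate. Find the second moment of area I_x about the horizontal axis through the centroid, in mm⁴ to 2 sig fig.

Split into non-overlapping primitives; take the origin at the lower-left of the bounding box.
Bottom plate: 120 × 16, A = 1 920 mm², y = 8 mm, Ī = 40 960 mm⁴.
Web plate: 10 × 300, A = 3 000 mm², y = 166 mm, Ī = 22 500 000 mm⁴.
Top plate: 60 × 20, A = 1 200 mm², y = 326 mm, Ī = 40 000 mm⁴.
Hole (subtracted): ⌀4, A = 12.57 mm², y = 166 mm, Ī = 12.57 mm⁴.
Centroid: ȳ = ΣA·y / ΣA = 147.8 mm.
Transfer each piece to the horizontal axis through the centroid using Ī + A·d² with d = y − 147.8:
  bottom plate: d = -139.8 mm → contributes +37 547 526 mm⁴
  web plate: d = 18.23 mm → contributes +23 497 384 mm⁴
  top plate: d = 178.2 mm → contributes +38 160 624 mm⁴
  hole: d = 18.23 mm → contributes −4 190 mm⁴
Total I = 99 201 343 mm⁴.

I_x ≈ 9.9 × 10⁷ mm⁴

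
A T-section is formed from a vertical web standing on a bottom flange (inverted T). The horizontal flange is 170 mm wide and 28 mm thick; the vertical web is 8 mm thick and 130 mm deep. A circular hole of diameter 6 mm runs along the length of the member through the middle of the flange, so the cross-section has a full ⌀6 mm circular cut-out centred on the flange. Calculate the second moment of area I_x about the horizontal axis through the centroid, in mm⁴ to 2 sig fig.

I_x ≈ 7.1 × 10⁶ mm⁴

Break the section into simple shapes (no overlaps), measuring from the bottom-left corner of the bounding box.
Flange: 170 × 28, A = 4 760 mm², y = 14 mm, Ī = 310 987 mm⁴.
Web: 8 × 130, A = 1 040 mm², y = 93 mm, Ī = 1 464 667 mm⁴.
Hole (subtracted): ⌀6, A = 28.27 mm², y = 14 mm, Ī = 63.62 mm⁴.
Centroid: ȳ = ΣA·y / ΣA = 28.23 mm.
Transfer each piece to the horizontal axis through the centroid using Ī + A·d² with d = y − 28.23:
  flange: d = -14.23 mm → contributes +1 275 518 mm⁴
  web: d = 64.77 mm → contributes +5 826 964 mm⁴
  hole: d = -14.23 mm → contributes −5 793 mm⁴
Total I = 7 096 689 mm⁴.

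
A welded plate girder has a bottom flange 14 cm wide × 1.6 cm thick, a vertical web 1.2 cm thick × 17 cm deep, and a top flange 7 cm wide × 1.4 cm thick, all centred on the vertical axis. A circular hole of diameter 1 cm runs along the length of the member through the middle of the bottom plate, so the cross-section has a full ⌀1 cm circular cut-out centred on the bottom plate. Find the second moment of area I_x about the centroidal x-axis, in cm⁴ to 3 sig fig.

Treat the section as a set of non-overlapping primitives; coordinates are from the bounding-box lower-left.
Bottom plate: 14 × 1.6, A = 22.4 cm², y = 0.8 cm, Ī = 4.7787 cm⁴.
Web plate: 1.2 × 17, A = 20.4 cm², y = 10.1 cm, Ī = 491.3 cm⁴.
Top plate: 7 × 1.4, A = 9.8 cm², y = 19.3 cm, Ī = 1.6007 cm⁴.
Hole (subtracted): ⌀1, A = 0.7854 cm², y = 0.8 cm, Ī = 0.049087 cm⁴.
Centroid: ȳ = ΣA·y / ΣA = 7.9605 cm.
Transfer each piece to the centroidal x-axis using Ī + A·d² with d = y − 7.9605:
  bottom plate: d = -7.1605 cm → contributes +1153.3 cm⁴
  web plate: d = 2.1395 cm → contributes +584.68 cm⁴
  top plate: d = 11.339 cm → contributes +1261.7 cm⁴
  hole: d = -7.1605 cm → contributes −40.319 cm⁴
Total I = 2959.4 cm⁴.

I_x ≈ 2960 cm⁴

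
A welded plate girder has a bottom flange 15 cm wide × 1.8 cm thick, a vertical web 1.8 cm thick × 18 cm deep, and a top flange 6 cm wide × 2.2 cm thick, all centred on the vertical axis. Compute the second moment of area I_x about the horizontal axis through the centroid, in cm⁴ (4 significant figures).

I_x ≈ 4633 cm⁴

Break the section into simple shapes (no overlaps), measuring from the bottom-left corner of the bounding box.
Bottom plate: 15 × 1.8, A = 27 cm², y = 0.9 cm, Ī = 7.29 cm⁴.
Web plate: 1.8 × 18, A = 32.4 cm², y = 10.8 cm, Ī = 874.8 cm⁴.
Top plate: 6 × 2.2, A = 13.2 cm², y = 20.9 cm, Ī = 5.324 cm⁴.
Centroid: ȳ = ΣA·y / ΣA = 8.95455 cm.
Transfer each piece to the horizontal axis through the centroid using Ī + A·d² with d = y − 8.95455:
  bottom plate: d = -8.05455 cm → contributes +1758.93 cm⁴
  web plate: d = 1.84545 cm → contributes +985.145 cm⁴
  top plate: d = 11.9455 cm → contributes +1888.88 cm⁴
Total I = 4632.96 cm⁴.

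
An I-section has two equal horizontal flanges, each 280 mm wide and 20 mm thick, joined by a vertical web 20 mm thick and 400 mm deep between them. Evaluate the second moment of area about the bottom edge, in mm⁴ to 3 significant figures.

I_base ≈ 1.53 × 10⁹ mm⁴

Split into non-overlapping primitives; take the origin at the lower-left of the bounding box.
Bottom flange: 280 × 20, A = 5 600 mm², y = 10 mm, Ī = 186 667 mm⁴.
Web: 20 × 400, A = 8 000 mm², y = 220 mm, Ī = 106 666 667 mm⁴.
Top flange: 280 × 20, A = 5 600 mm², y = 430 mm, Ī = 186 667 mm⁴.
Transfer each piece to the base of the section using Ī + A·d² with d = y − 0:
  bottom flange: d = 10 mm → contributes +746 667 mm⁴
  web: d = 220 mm → contributes +493 866 667 mm⁴
  top flange: d = 430 mm → contributes +1 035 626 667 mm⁴
Total I = 1 530 240 000 mm⁴.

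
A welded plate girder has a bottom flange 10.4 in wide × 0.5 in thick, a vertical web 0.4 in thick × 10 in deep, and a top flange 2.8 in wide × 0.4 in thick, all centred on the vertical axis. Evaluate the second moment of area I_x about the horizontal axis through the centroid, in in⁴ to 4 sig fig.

Break the section into simple shapes (no overlaps), measuring from the bottom-left corner of the bounding box.
Bottom plate: 10.4 × 0.5, A = 5.2 in², y = 0.25 in, Ī = 0.108333 in⁴.
Web plate: 0.4 × 10, A = 4 in², y = 5.5 in, Ī = 33.3333 in⁴.
Top plate: 2.8 × 0.4, A = 1.12 in², y = 10.7 in, Ī = 0.0149333 in⁴.
Centroid: ȳ = ΣA·y / ΣA = 3.41899 in.
Transfer each piece to the horizontal axis through the centroid using Ī + A·d² with d = y − 3.41899:
  bottom plate: d = -3.16899 in → contributes +52.3294 in⁴
  web plate: d = 2.08101 in → contributes +50.6557 in⁴
  top plate: d = 7.28101 in → contributes +59.3896 in⁴
Total I = 162.375 in⁴.

I_x ≈ 162.4 in⁴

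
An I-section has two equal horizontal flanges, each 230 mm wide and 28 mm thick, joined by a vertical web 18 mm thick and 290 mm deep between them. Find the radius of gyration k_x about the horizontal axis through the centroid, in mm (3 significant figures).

k_x ≈ 142 mm

Break the section into simple shapes (no overlaps), measuring from the bottom-left corner of the bounding box.
Bottom flange: 230 × 28, A = 6 440 mm², y = 14 mm, Ī = 420 747 mm⁴.
Web: 18 × 290, A = 5 220 mm², y = 173 mm, Ī = 36 583 500 mm⁴.
Top flange: 230 × 28, A = 6 440 mm², y = 332 mm, Ī = 420 747 mm⁴.
By symmetry the centroid is at mid-height, ȳ = 173 mm.
Transfer each piece to the horizontal axis through the centroid using Ī + A·d² with d = y − 173:
  bottom flange: d = -159 mm → contributes +163 230 387 mm⁴
  web: d = 0 mm → contributes +36 583 500 mm⁴
  top flange: d = 159 mm → contributes +163 230 387 mm⁴
Total I = 363 044 273 mm⁴.
Radius of gyration: k = √(I/A) = √(363 044 273 / 18 100) = 141.63 mm.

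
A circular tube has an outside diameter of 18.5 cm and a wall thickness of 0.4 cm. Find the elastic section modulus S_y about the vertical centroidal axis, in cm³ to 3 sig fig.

Decompose the section into non-overlapping parts with the origin at the bottom-left of its bounding rectangle.
Outer circle: ⌀18.5, A = 268.8 cm², x = 9.25 cm, Ī = 5749.9 cm⁴.
Bore (subtracted): ⌀17.7, A = 246.06 cm², x = 9.25 cm, Ī = 4 818 cm⁴.
By symmetry the centroid is at mid-width, x̄ = 9.25 cm.
All pieces are centred on the vertical centroidal axis, so I = ΣĪ (holes subtracted) = 931.9 cm⁴.
Extreme fibre distance c = 9.25 cm; S = I/c = 100.75 cm³.

S_y ≈ 101 cm³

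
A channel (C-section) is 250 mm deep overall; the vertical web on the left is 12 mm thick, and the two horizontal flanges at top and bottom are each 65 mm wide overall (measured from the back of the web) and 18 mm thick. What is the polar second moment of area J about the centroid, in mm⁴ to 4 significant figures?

J ≈ 4.307 × 10⁷ mm⁴

Decompose the section into non-overlapping parts with the origin at the bottom-left of its bounding rectangle.
Web: 12 × 250, A = 3 000 mm², y = 125 mm, Ī = 15 625 000 mm⁴.
Top flange (beyond web): 53 × 18, A = 954 mm², y = 241 mm, Ī = 25 758 mm⁴.
Bottom flange (beyond web): 53 × 18, A = 954 mm², y = 9 mm, Ī = 25 758 mm⁴.
By symmetry the centroid is at mid-height, ȳ = 125 mm.
Transfer each piece to the centroidal x-axis using Ī + A·d² with d = y − 125:
  web: d = 0 mm → contributes +15 625 000 mm⁴
  top flange (beyond web): d = 116 mm → contributes +12 862 782 mm⁴
  bottom flange (beyond web): d = -116 mm → contributes +12 862 782 mm⁴
Total I = 41 350 564 mm⁴.
For the y-axis: x̄ = 18.6345 mm.
Repeating about the centroidal y-axis gives I_y = 1 714 492 mm⁴.
Polar second moment: J = I_x + I_y = 43 065 056 mm⁴.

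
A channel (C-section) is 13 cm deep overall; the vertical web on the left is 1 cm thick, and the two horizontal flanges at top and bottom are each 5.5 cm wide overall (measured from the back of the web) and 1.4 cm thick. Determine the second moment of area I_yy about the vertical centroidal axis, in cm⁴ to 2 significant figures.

Split into non-overlapping primitives; take the origin at the lower-left of the bounding box.
Web: 1 × 13, A = 13 cm², x = 0.5 cm, Ī = 1.083 cm⁴.
Top flange (beyond web): 4.5 × 1.4, A = 6.3 cm², x = 3.25 cm, Ī = 10.63 cm⁴.
Bottom flange (beyond web): 4.5 × 1.4, A = 6.3 cm², x = 3.25 cm, Ī = 10.63 cm⁴.
Centroid: x̄ = ΣA·x / ΣA = 1.854 cm.
Transfer each piece to the vertical centroidal axis using Ī + A·d² with d = x − 1.854:
  web: d = -1.354 cm → contributes +24.9 cm⁴
  top flange (beyond web): d = 1.396 cm → contributes +22.92 cm⁴
  bottom flange (beyond web): d = 1.396 cm → contributes +22.92 cm⁴
Total I = 70.73 cm⁴.

I_yy ≈ 71 cm⁴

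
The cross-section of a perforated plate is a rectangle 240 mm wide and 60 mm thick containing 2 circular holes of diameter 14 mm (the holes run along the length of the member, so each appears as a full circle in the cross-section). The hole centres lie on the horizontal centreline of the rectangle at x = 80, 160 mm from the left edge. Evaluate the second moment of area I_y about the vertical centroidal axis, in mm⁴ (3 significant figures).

I_y ≈ 6.86 × 10⁷ mm⁴

Break the section into simple shapes (no overlaps), measuring from the bottom-left corner of the bounding box.
Plate: 240 × 60, A = 14 400 mm², x = 120 mm, Ī = 69 120 000 mm⁴.
Hole 1 (subtracted): ⌀14, A = 153.94 mm², x = 80 mm, Ī = 1885.7 mm⁴.
Hole 2 (subtracted): ⌀14, A = 153.94 mm², x = 160 mm, Ī = 1885.7 mm⁴.
By symmetry the centroid is at mid-width, x̄ = 120 mm.
Transfer each piece to the vertical centroidal axis using Ī + A·d² with d = x − 120:
  plate: d = 0 mm → contributes +69 120 000 mm⁴
  hole 1: d = -40 mm → contributes −248 187 mm⁴
  hole 2: d = 40 mm → contributes −248 187 mm⁴
Total I = 68 623 627 mm⁴.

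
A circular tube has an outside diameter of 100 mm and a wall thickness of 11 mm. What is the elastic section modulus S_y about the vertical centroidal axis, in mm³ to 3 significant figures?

Treat the section as a set of non-overlapping primitives; coordinates are from the bounding-box lower-left.
Outer circle: ⌀100, A = 7 854 mm², x = 50 mm, Ī = 4 908 739 mm⁴.
Bore (subtracted): ⌀78, A = 4778.4 mm², x = 50 mm, Ī = 1 816 972 mm⁴.
By symmetry the centroid is at mid-width, x̄ = 50 mm.
All pieces are centred on the vertical centroidal axis, so I = ΣĪ (holes subtracted) = 3 091 766 mm⁴.
Extreme fibre distance c = 50 mm; S = I/c = 61 835 mm³.

S_y ≈ 6.18 × 10⁴ mm³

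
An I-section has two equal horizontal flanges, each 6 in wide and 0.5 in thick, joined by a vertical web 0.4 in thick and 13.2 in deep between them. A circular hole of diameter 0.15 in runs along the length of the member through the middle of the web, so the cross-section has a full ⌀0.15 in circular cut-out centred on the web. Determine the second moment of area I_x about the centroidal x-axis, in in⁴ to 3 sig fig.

I_x ≈ 358 in⁴

Decompose the section into non-overlapping parts with the origin at the bottom-left of its bounding rectangle.
Bottom flange: 6 × 0.5, A = 3 in², y = 0.25 in, Ī = 0.0625 in⁴.
Web: 0.4 × 13.2, A = 5.28 in², y = 7.1 in, Ī = 76.666 in⁴.
Top flange: 6 × 0.5, A = 3 in², y = 13.95 in, Ī = 0.0625 in⁴.
Hole (subtracted): ⌀0.15, A = 0.017671 in², y = 7.1 in, Ī = 0.00002485 in⁴.
By symmetry the centroid is at mid-height, ȳ = 7.1 in.
Transfer each piece to the centroidal x-axis using Ī + A·d² with d = y − 7.1:
  bottom flange: d = -6.85 in → contributes +140.83 in⁴
  web: d = 0 in → contributes +76.666 in⁴
  top flange: d = 6.85 in → contributes +140.83 in⁴
  hole: d = 0 in → contributes −0.00002485 in⁴
Total I = 358.33 in⁴.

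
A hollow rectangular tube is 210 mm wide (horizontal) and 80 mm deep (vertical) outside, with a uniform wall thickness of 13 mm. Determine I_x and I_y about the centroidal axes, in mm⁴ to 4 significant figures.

Break the section into simple shapes (no overlaps), measuring from the bottom-left corner of the bounding box.
Outer rectangle: 210 × 80, A = 16 800 mm², y = 40 mm, Ī = 8 960 000 mm⁴.
Inner void (subtracted): 184 × 54, A = 9 936 mm², y = 40 mm, Ī = 2 414 448 mm⁴.
By symmetry the centroid is at mid-height, ȳ = 40 mm.
All pieces are centred on the centroidal x-axis, so I = ΣĪ (holes subtracted) = 6 545 552 mm⁴.
Repeating about the centroidal y-axis gives I_y = 33 707 232 mm⁴.

I_x ≈ 6.546 × 10⁶ mm⁴, I_y ≈ 3.371 × 10⁷ mm⁴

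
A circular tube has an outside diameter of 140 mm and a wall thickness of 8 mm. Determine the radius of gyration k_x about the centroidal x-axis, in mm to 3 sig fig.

k_x ≈ 46.8 mm

Split into non-overlapping primitives; take the origin at the lower-left of the bounding box.
Outer circle: ⌀140, A = 15 394 mm², y = 70 mm, Ī = 18 857 410 mm⁴.
Bore (subtracted): ⌀124, A = 12 076 mm², y = 70 mm, Ī = 11 605 307 mm⁴.
By symmetry the centroid is at mid-height, ȳ = 70 mm.
All pieces are centred on the centroidal x-axis, so I = ΣĪ (holes subtracted) = 7 252 103 mm⁴.
Radius of gyration: k = √(I/A) = √(7 252 103 / 3317.5) = 46.755 mm.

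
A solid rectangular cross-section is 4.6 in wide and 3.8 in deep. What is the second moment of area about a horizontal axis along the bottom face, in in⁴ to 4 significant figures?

The section: 4.6 × 3.8, A = 17.48 in², y = 1.9 in, Ī = 21.0343 in⁴.
Transfer it to a horizontal axis along the bottom face using Ī + A·d² with d = y − 0:
  the section: d = 1.9 in → contributes +84.1371 in⁴
Total I = 84.1371 in⁴.

I_base ≈ 84.14 in⁴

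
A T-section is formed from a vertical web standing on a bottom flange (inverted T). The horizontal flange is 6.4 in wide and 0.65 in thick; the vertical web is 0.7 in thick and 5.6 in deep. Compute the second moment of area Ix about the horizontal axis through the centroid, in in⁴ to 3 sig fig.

Decompose the section into non-overlapping parts with the origin at the bottom-left of its bounding rectangle.
Flange: 6.4 × 0.65, A = 4.16 in², y = 0.325 in, Ī = 0.14647 in⁴.
Web: 0.7 × 5.6, A = 3.92 in², y = 3.45 in, Ī = 10.244 in⁴.
Centroid: ȳ = ΣA·y / ΣA = 1.8411 in.
Transfer each piece to the horizontal axis through the centroid using Ī + A·d² with d = y − 1.8411:
  flange: d = -1.5161 in → contributes +9.7083 in⁴
  web: d = 1.6089 in → contributes +20.392 in⁴
Total I = 30.1 in⁴.

Ix ≈ 30.1 in⁴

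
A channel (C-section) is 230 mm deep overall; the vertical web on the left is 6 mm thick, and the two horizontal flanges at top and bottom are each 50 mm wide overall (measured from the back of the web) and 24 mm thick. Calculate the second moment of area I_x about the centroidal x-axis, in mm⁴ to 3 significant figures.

I_x ≈ 2.86 × 10⁷ mm⁴

Split into non-overlapping primitives; take the origin at the lower-left of the bounding box.
Web: 6 × 230, A = 1 380 mm², y = 115 mm, Ī = 6 083 500 mm⁴.
Top flange (beyond web): 44 × 24, A = 1 056 mm², y = 218 mm, Ī = 50 688 mm⁴.
Bottom flange (beyond web): 44 × 24, A = 1 056 mm², y = 12 mm, Ī = 50 688 mm⁴.
By symmetry the centroid is at mid-height, ȳ = 115 mm.
Transfer each piece to the centroidal x-axis using Ī + A·d² with d = y − 115:
  web: d = 0 mm → contributes +6 083 500 mm⁴
  top flange (beyond web): d = 103 mm → contributes +11 253 792 mm⁴
  bottom flange (beyond web): d = -103 mm → contributes +11 253 792 mm⁴
Total I = 28 591 084 mm⁴.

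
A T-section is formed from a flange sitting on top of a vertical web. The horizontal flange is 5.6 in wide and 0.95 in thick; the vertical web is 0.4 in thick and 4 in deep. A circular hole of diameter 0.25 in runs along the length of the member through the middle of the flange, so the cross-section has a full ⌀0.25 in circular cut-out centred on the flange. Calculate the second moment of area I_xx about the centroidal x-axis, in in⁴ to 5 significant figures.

I_xx ≈ 10.052 in⁴

Decompose the section into non-overlapping parts with the origin at the bottom-left of its bounding rectangle.
Flange: 5.6 × 0.95, A = 5.32 in², y = 4.475 in, Ī = 0.4001083 in⁴.
Web: 0.4 × 4, A = 1.6 in², y = 2 in, Ī = 2.133333 in⁴.
Hole (subtracted): ⌀0.25, A = 0.04908739 in², y = 4.475 in, Ī = 0.0001917476 in⁴.
Centroid: ȳ = ΣA·y / ΣA = 3.898657 in.
Transfer each piece to the centroidal x-axis using Ī + A·d² with d = y − 3.898657:
  flange: d = 0.5763427 in → contributes +2.167257 in⁴
  web: d = -1.898657 in → contributes +7.901173 in⁴
  hole: d = 0.5763427 in → contributes −0.01649715 in⁴
Total I = 10.05193 in⁴.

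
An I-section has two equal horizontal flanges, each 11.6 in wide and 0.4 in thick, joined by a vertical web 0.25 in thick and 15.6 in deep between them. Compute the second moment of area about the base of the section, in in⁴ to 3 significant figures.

I_base ≈ 1560 in⁴

Split into non-overlapping primitives; take the origin at the lower-left of the bounding box.
Bottom flange: 11.6 × 0.4, A = 4.64 in², y = 0.2 in, Ī = 0.061867 in⁴.
Web: 0.25 × 15.6, A = 3.9 in², y = 8.2 in, Ī = 79.092 in⁴.
Top flange: 11.6 × 0.4, A = 4.64 in², y = 16.2 in, Ī = 0.061867 in⁴.
Transfer each piece to the bottom edge using Ī + A·d² with d = y − 0:
  bottom flange: d = 0.2 in → contributes +0.24747 in⁴
  web: d = 8.2 in → contributes +341.33 in⁴
  top flange: d = 16.2 in → contributes +1217.8 in⁴
Total I = 1559.4 in⁴.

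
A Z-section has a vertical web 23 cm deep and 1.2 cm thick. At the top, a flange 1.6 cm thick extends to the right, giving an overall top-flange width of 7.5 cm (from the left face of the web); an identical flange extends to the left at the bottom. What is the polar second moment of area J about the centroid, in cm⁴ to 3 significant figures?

Split into non-overlapping primitives; take the origin at the lower-left of the bounding box.
Web: 1.2 × 23, A = 27.6 cm², y = 11.5 cm, Ī = 1216.7 cm⁴.
Top flange (beyond web): 6.3 × 1.6, A = 10.08 cm², y = 22.2 cm, Ī = 2.1504 cm⁴.
Bottom flange (beyond web): 6.3 × 1.6, A = 10.08 cm², y = 0.8 cm, Ī = 2.1504 cm⁴.
Centroid: ȳ = ΣA·y / ΣA = 11.5 cm.
Transfer each piece to the centroidal x-axis using Ī + A·d² with d = y − 11.5:
  web: d = 0 cm → contributes +1216.7 cm⁴
  top flange (beyond web): d = 10.7 cm → contributes +1156.2 cm⁴
  bottom flange (beyond web): d = -10.7 cm → contributes +1156.2 cm⁴
Total I = 3529.1 cm⁴.
For the y-axis: x̄ = 6.9 cm.
Repeating about the centroidal y-axis gives I_y = 353.49 cm⁴.
Polar second moment: J = I_x + I_y = 3882.6 cm⁴.

J ≈ 3880 cm⁴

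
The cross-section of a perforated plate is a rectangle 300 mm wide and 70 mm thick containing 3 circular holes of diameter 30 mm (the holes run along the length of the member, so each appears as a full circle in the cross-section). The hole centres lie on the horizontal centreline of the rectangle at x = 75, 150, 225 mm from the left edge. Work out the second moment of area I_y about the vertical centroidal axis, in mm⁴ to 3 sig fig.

I_y ≈ 1.49 × 10⁸ mm⁴

Break the section into simple shapes (no overlaps), measuring from the bottom-left corner of the bounding box.
Plate: 300 × 70, A = 21 000 mm², x = 150 mm, Ī = 157 500 000 mm⁴.
Hole 1 (subtracted): ⌀30, A = 706.86 mm², x = 75 mm, Ī = 39 761 mm⁴.
Hole 2 (subtracted): ⌀30, A = 706.86 mm², x = 150 mm, Ī = 39 761 mm⁴.
Hole 3 (subtracted): ⌀30, A = 706.86 mm², x = 225 mm, Ī = 39 761 mm⁴.
By symmetry the centroid is at mid-width, x̄ = 150 mm.
Transfer each piece to the vertical centroidal axis using Ī + A·d² with d = x − 150:
  plate: d = 0 mm → contributes +157 500 000 mm⁴
  hole 1: d = -75 mm → contributes −4 015 839 mm⁴
  hole 2: d = 0 mm → contributes −39 761 mm⁴
  hole 3: d = 75 mm → contributes −4 015 839 mm⁴
Total I = 149 428 561 mm⁴.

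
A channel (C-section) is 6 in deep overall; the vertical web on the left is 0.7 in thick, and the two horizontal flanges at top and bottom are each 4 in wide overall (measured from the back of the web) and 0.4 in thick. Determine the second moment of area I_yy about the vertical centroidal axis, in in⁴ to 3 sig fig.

I_yy ≈ 9.05 in⁴

Treat the section as a set of non-overlapping primitives; coordinates are from the bounding-box lower-left.
Web: 0.7 × 6, A = 4.2 in², x = 0.35 in, Ī = 0.1715 in⁴.
Top flange (beyond web): 3.3 × 0.4, A = 1.32 in², x = 2.35 in, Ī = 1.1979 in⁴.
Bottom flange (beyond web): 3.3 × 0.4, A = 1.32 in², x = 2.35 in, Ī = 1.1979 in⁴.
Centroid: x̄ = ΣA·x / ΣA = 1.1219 in.
Transfer each piece to the vertical centroidal axis using Ī + A·d² with d = x − 1.1219:
  web: d = -0.77193 in → contributes +2.6742 in⁴
  top flange (beyond web): d = 1.2281 in → contributes +3.1887 in⁴
  bottom flange (beyond web): d = 1.2281 in → contributes +3.1887 in⁴
Total I = 9.0515 in⁴.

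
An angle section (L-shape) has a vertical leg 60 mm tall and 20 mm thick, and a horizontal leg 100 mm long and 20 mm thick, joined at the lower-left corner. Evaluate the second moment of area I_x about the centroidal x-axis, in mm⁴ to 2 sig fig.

I_x ≈ 6.9 × 10⁵ mm⁴

Break the section into simple shapes (no overlaps), measuring from the bottom-left corner of the bounding box.
Vertical leg: 20 × 60, A = 1 200 mm², y = 30 mm, Ī = 360 000 mm⁴.
Horizontal leg (remainder): 80 × 20, A = 1 600 mm², y = 10 mm, Ī = 53 333 mm⁴.
Centroid: ȳ = ΣA·y / ΣA = 18.57 mm.
Transfer each piece to the centroidal x-axis using Ī + A·d² with d = y − 18.57:
  vertical leg: d = 11.43 mm → contributes +516 735 mm⁴
  horizontal leg (remainder): d = -8.571 mm → contributes +170 884 mm⁴
Total I = 687 619 mm⁴.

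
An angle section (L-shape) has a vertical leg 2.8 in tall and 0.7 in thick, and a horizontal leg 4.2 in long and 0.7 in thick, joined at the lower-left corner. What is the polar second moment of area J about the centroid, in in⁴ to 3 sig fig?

Decompose the section into non-overlapping parts with the origin at the bottom-left of its bounding rectangle.
Vertical leg: 0.7 × 2.8, A = 1.96 in², y = 1.4 in, Ī = 1.2805 in⁴.
Horizontal leg (remainder): 3.5 × 0.7, A = 2.45 in², y = 0.35 in, Ī = 0.10004 in⁴.
Centroid: ȳ = ΣA·y / ΣA = 0.81667 in.
Transfer each piece to the centroidal x-axis using Ī + A·d² with d = y − 0.81667:
  vertical leg: d = 0.58333 in → contributes +1.9475 in⁴
  horizontal leg (remainder): d = -0.46667 in → contributes +0.6336 in⁴
Total I = 2.5811 in⁴.
For the y-axis: x̄ = 1.5167 in.
Repeating about the centroidal y-axis gives I_y = 7.3831 in⁴.
Polar second moment: J = I_x + I_y = 9.9642 in⁴.

J ≈ 9.96 in⁴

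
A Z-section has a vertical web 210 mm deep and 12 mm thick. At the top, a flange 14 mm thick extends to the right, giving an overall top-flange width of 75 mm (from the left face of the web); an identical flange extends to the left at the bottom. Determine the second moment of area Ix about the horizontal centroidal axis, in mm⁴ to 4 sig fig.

Break the section into simple shapes (no overlaps), measuring from the bottom-left corner of the bounding box.
Web: 12 × 210, A = 2 520 mm², y = 105 mm, Ī = 9 261 000 mm⁴.
Top flange (beyond web): 63 × 14, A = 882 mm², y = 203 mm, Ī = 14 406 mm⁴.
Bottom flange (beyond web): 63 × 14, A = 882 mm², y = 7 mm, Ī = 14 406 mm⁴.
Centroid: ȳ = ΣA·y / ΣA = 105 mm.
Transfer each piece to the horizontal centroidal axis using Ī + A·d² with d = y − 105:
  web: d = 0 mm → contributes +9 261 000 mm⁴
  top flange (beyond web): d = 98 mm → contributes +8 485 134 mm⁴
  bottom flange (beyond web): d = -98 mm → contributes +8 485 134 mm⁴
Total I = 26 231 268 mm⁴.

Ix ≈ 2.623 × 10⁷ mm⁴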